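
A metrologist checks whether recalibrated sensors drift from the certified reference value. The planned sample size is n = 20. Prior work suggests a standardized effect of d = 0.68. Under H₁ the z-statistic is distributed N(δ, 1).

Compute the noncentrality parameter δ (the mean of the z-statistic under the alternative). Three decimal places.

δ = d·√n = 0.68 × √20 = 3.0411

δ ≈ 3.041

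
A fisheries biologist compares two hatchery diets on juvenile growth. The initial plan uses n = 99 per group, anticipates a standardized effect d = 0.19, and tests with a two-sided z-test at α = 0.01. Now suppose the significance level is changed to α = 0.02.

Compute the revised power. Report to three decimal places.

δ = d·√(n/2) = 0.19 × √(99/2) = 1.3368 (unchanged). New critical value: z_{0.01} = 2.326.
Revised power = Φ(δ − 2.326) + Φ(−δ − 2.326) = Φ(-0.990) + Φ(-3.663) = 0.1612 + 0.0001 = 0.1613.

Power ≈ 0.161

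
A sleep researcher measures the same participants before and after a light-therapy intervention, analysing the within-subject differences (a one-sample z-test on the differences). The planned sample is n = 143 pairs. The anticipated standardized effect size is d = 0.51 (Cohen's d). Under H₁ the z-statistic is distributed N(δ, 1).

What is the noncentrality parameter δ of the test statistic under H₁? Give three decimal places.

δ ≈ 6.099

The noncentrality parameter scales effect size by the design's sample-size factor: δ = d·√n = 0.51 × √143 = 6.0987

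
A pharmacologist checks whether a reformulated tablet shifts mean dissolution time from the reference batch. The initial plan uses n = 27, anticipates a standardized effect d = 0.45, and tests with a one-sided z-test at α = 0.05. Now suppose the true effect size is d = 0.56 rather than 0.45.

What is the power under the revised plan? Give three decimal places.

Power ≈ 0.897

With d = 0.56: δ = d·√n = 0.56 × √27 = 2.9098. Critical value z_{0.05} = 1.645.
Revised power = Φ(δ − 1.645) = Φ(1.265) = 0.8971.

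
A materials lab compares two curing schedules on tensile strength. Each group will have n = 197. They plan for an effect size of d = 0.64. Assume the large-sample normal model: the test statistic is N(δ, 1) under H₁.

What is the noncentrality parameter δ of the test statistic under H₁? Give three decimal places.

The noncentrality parameter scales effect size by the design's sample-size factor: δ = d·√(n/2) = 0.64 × √(197/2) = 6.3518

δ ≈ 6.352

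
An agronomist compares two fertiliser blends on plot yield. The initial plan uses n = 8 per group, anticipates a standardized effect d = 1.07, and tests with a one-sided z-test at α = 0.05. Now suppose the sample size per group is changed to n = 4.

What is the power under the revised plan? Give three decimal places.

Power ≈ 0.448

With n = 4 per group: δ = d·√(n/2) = 1.07 × √(4/2) = 1.5132. Critical value z_{0.05} = 1.645.
Revised power = Φ(δ − 1.645) = Φ(-0.132) = 0.4476.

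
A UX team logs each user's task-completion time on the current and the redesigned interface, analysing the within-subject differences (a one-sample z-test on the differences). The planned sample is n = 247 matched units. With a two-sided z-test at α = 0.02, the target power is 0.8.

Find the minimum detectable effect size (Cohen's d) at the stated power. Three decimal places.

d ≈ 0.202

Need Φ(δ − 2.326) = 0.8, so δ = 2.326 + 0.842 = 3.168.
(The second rejection-region term Φ(−δ − z_{α/2}) is negligible and dropped.)
δ = d·√n ⇒ d = δ/√n = 3.168/√247 = 0.2016.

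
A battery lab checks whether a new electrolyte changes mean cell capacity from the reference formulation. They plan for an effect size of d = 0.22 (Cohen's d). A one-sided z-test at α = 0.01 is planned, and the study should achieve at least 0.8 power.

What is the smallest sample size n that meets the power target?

For power 0.8 need Φ(δ − z_{0.01}) = 0.8, so δ = z_{0.01} + z_{0.20} = 2.326 + 0.842 = 3.168.
δ = d·√n ⇒ n = (δ/d)² = (3.168 / 0.22)² = 207.36.
Rounding up, n = 208.

n = 208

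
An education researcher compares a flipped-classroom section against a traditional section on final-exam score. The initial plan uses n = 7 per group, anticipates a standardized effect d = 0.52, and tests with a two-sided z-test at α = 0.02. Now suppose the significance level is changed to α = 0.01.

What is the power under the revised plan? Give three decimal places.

δ = d·√(n/2) = 0.52 × √(7/2) = 0.9728 (unchanged). New critical value: z_{0.005} = 2.576.
Revised power = Φ(δ − 2.576) + Φ(−δ − 2.576) = Φ(-1.603) + Φ(-3.549) = 0.0545 + 0.0002 = 0.0547.

Power ≈ 0.055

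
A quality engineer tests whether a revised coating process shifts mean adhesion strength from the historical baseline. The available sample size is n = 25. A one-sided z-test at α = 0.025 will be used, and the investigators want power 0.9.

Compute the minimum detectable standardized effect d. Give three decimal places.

Required noncentrality: δ = z_{0.025} + z_{0.10} = 1.960 + 1.282 = 3.242.
δ = d·√n ⇒ d = δ/√n = 3.242/√25 = 0.6483.

d ≈ 0.648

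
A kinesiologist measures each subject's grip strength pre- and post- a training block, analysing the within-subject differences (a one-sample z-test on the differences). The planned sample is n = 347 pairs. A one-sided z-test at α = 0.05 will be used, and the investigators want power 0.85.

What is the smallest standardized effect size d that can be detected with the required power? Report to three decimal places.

d ≈ 0.144

Need Φ(δ − 1.645) = 0.85, so δ = 1.645 + 1.036 = 2.681.
δ = d·√n ⇒ d = δ/√n = 2.681/√347 = 0.1439.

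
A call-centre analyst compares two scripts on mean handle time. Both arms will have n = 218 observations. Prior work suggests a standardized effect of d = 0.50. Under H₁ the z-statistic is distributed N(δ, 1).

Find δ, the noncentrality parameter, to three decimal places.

δ = d·√(n/2) = 0.50 × √(218/2) = 5.2202

δ ≈ 5.220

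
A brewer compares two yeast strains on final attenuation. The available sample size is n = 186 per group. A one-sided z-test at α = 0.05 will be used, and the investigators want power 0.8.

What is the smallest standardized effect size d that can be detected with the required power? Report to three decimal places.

Required noncentrality: δ = z_{0.05} + z_{0.20} = 1.645 + 0.842 = 2.486.
δ = d·√(n/2) ⇒ d = δ/√(n/2) = 2.486/√(186/2) = 0.2578.

d ≈ 0.258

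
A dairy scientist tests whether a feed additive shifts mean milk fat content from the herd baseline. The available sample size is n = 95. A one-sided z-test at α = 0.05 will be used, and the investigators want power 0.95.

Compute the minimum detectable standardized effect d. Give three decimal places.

Need Φ(δ − 1.645) = 0.95, so δ = 1.645 + 1.645 = 3.290.
δ = d·√n ⇒ d = δ/√n = 3.290/√95 = 0.3375.

d ≈ 0.338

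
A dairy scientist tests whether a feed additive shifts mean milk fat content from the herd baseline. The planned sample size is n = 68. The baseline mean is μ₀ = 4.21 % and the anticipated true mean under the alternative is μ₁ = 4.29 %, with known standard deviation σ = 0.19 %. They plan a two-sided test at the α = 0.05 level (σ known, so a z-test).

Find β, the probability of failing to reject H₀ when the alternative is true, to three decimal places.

β ≈ 0.065

Standardized effect: d = |μ₁ − μ₀| / σ = |4.29 − 4.21| / 0.19 = 0.4211
Noncentrality parameter: λ = d·√n = 0.4211 × √68 = 3.4721
Two-sided α = 0.05 → critical value z_{0.025} = 1.960.
Power = Φ(λ − 1.960) + Φ(−λ − 1.960) = Φ(1.512) + Φ(-5.432) = 0.9347 + 0.0000 = 0.9347.
Type II error: β = 1 − power = 1 − 0.9347 = 0.0653.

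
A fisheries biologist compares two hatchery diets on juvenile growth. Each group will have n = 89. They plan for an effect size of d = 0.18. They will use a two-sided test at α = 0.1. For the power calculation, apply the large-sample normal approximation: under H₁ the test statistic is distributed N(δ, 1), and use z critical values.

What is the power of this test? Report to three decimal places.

Power ≈ 0.331

Noncentrality parameter: δ = d·√(n/2) = 0.18 × √(89/2) = 1.2007
Critical value for a two-sided test at α = 0.1: z_{α/2} = 1.645.
Power = Φ(δ − 1.645) + Φ(−δ − 1.645) = Φ(-0.444) + Φ(-2.846) = 0.3285 + 0.0022 = 0.3307.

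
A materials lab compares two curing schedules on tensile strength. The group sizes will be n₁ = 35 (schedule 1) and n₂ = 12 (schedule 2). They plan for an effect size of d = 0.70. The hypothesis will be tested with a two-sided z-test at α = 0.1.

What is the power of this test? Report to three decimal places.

Power ≈ 0.673

Noncentrality parameter: δ = d / √(1/n₁ + 1/n₂) = 0.70 / √(1/35 + 1/12) = 2.0925
Critical value for a two-sided test at α = 0.1: z_{α/2} = 1.645.
Power = Φ(δ − 1.645) + Φ(−δ − 1.645) = Φ(0.448) + Φ(-3.737) = 0.6728 + 0.0001 = 0.6729.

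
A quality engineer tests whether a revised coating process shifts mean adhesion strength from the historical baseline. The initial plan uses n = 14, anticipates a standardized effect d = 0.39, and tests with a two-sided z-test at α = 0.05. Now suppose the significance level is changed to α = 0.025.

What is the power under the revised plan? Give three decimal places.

δ = d·√n = 0.39 × √14 = 1.4592 (unchanged). New critical value: z_{0.0125} = 2.241.
Revised power = Φ(δ − 2.241) + Φ(−δ − 2.241) = Φ(-0.782) + Φ(-3.701) = 0.2171 + 0.0001 = 0.2172.

Power ≈ 0.217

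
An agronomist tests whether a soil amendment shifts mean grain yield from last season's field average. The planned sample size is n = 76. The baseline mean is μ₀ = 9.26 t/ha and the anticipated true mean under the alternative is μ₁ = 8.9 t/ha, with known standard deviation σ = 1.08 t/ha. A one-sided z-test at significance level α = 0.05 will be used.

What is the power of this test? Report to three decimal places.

Standardized effect: d = |μ₁ − μ₀| / σ = |8.9 − 9.26| / 1.08 = 0.3333
Noncentrality parameter: δ = d·√n = 0.3333 × √76 = 2.9059
One-sided α = 0.05 → critical value z_{0.05} = 1.645.
Power = Φ(δ − 1.645) = Φ(1.261) = 0.8964.

Power ≈ 0.896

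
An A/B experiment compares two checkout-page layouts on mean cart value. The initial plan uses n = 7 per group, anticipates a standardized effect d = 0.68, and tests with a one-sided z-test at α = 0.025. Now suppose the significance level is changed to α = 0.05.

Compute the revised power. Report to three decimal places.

δ = d·√(n/2) = 0.68 × √(7/2) = 1.2722 (unchanged). New critical value: z_{0.05} = 1.645.
Revised power = Φ(δ − 1.645) = Φ(-0.373) = 0.3547.

Power ≈ 0.355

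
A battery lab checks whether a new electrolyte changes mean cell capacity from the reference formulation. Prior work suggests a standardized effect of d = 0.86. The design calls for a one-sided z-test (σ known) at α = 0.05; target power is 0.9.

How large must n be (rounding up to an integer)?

n = 12

For power 0.9 need Φ(δ − z_{0.05}) = 0.9, so δ = z_{0.05} + z_{0.10} = 1.645 + 1.282 = 2.926.
δ = d·√n ⇒ n = (δ/d)² = (2.926 / 0.86)² = 11.58.
Rounding up, n = 12.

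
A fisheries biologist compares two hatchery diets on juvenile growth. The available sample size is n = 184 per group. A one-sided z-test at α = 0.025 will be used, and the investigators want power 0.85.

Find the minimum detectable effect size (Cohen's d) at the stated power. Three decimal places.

Need Φ(δ − 1.960) = 0.85, so δ = 1.960 + 1.036 = 2.996.
δ = d·√(n/2) ⇒ d = δ/√(n/2) = 2.996/√(184/2) = 0.3124.

d ≈ 0.312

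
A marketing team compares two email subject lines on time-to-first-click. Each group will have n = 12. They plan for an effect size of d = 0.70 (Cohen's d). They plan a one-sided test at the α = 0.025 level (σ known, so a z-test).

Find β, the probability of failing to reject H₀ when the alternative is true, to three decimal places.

Noncentrality parameter: δ = d·√(n/2) = 0.70 × √(12/2) = 1.7146
One-sided α = 0.025 → critical value z_{0.025} = 1.960.
Power = P(Z > 1.960 − δ) = Φ(-0.245) = 0.4031.
Type II error: β = 1 − power = 1 − 0.4031 = 0.5969.

β ≈ 0.597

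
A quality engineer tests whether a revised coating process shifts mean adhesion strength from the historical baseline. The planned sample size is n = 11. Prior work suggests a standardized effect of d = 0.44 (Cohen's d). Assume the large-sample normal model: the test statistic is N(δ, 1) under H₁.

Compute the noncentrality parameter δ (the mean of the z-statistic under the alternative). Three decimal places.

The noncentrality parameter scales effect size by the design's sample-size factor: δ = d·√n = 0.44 × √11 = 1.4593

δ ≈ 1.459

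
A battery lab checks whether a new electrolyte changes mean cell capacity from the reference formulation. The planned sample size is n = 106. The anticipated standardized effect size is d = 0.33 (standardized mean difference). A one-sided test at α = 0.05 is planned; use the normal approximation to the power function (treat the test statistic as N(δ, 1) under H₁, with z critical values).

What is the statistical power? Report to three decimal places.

Power ≈ 0.960

Noncentrality parameter: λ = d·√n = 0.33 × √106 = 3.3976
Critical value for a one-sided test at α = 0.05: z_α = 1.645.
Power = P(Z > 1.645 − λ) = Φ(1.753) = 0.9602.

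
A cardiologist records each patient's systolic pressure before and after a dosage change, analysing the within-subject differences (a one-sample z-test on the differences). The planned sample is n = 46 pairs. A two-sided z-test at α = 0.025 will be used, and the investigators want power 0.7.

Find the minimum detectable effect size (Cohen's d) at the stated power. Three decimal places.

d ≈ 0.408

Required noncentrality: δ = z_{0.0125} + z_{0.30} = 2.241 + 0.524 = 2.766.
(Lower-tail contribution to power is negligible for δ > 0.)
δ = d·√n ⇒ d = δ/√n = 2.766/√46 = 0.4078.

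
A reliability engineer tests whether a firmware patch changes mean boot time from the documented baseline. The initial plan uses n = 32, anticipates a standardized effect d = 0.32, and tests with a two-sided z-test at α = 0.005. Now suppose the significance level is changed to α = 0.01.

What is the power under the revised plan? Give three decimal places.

δ = d·√n = 0.32 × √32 = 1.8102 (unchanged). New critical value: z_{0.005} = 2.576.
Revised power = Φ(δ − 2.576) + Φ(−δ − 2.576) = Φ(-0.766) + Φ(-4.386) = 0.2219 + 0.0000 = 0.2220.

Power ≈ 0.222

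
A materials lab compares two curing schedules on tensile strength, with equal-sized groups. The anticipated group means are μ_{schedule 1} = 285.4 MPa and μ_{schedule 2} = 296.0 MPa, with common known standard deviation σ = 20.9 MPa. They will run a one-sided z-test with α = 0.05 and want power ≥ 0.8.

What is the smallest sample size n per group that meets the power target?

Standardized effect: d = |μ_{schedule 1} − μ_{schedule 2}| / σ = |285.4 − 296.0| / 20.9 = 0.5072
For power 0.8 need Φ(δ − z_{0.05}) = 0.8, so δ = z_{0.05} + z_{0.20} = 1.645 + 0.842 = 2.486.
δ = d·√(n/2) ⇒ n = 2(δ/d)² = 2 × (2.486 / 0.5072)² = 48.07.
Rounding up, n = 49 per group.

n = 49 per group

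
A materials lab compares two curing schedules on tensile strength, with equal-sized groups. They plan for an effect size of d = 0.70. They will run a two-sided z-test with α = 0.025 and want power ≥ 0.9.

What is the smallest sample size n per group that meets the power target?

n = 51 per group

For power 0.9 need Φ(δ − z_{0.0125}) = 0.9, so δ = z_{0.0125} + z_{0.10} = 2.241 + 1.282 = 3.523.
(The Φ(−δ − z_{α/2}) term is vanishingly small for δ > 0 and is dropped in the standard sample-size formula.)
δ = d·√(n/2) ⇒ n = 2(δ/d)² = 2 × (3.523 / 0.70)² = 50.66.
Rounding up, n = 51 per group.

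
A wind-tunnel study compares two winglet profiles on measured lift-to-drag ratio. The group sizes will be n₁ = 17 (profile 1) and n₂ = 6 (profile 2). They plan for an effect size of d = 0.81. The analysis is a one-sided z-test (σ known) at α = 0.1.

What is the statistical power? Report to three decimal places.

Power ≈ 0.664

Noncentrality parameter: λ = d / √(1/n₁ + 1/n₂) = 0.81 / √(1/17 + 1/6) = 1.7058
One-sided α = 0.1 → critical value z_{0.1} = 1.282.
Power = Φ(λ − 1.282) = Φ(0.424) = 0.6643.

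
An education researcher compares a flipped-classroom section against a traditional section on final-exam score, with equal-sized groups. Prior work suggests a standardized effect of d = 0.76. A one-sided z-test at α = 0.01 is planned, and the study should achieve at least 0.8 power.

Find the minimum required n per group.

Set Φ(δ − 2.326) = 0.8; then δ − 2.326 = Φ⁻¹(0.8) = 0.842, giving δ = 3.168.
δ = d·√(n/2) ⇒ n = 2(δ/d)² = 2 × (3.168 / 0.76)² = 34.75.
Round up to the next whole unit.

n = 35 per group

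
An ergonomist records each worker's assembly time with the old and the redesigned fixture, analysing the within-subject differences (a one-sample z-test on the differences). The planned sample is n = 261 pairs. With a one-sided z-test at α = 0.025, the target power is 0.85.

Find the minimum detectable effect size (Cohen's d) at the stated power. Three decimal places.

d ≈ 0.185

Need Φ(δ − 1.960) = 0.85, so δ = 1.960 + 1.036 = 2.996.
δ = d·√n ⇒ d = δ/√n = 2.996/√261 = 0.1855.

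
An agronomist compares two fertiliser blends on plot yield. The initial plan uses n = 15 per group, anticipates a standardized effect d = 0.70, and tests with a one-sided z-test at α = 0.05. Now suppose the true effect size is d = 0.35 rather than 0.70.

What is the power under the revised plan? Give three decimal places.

With d = 0.35: δ = d·√(n/2) = 0.35 × √(15/2) = 0.9585. Critical value z_{0.05} = 1.645.
Revised power = P(Z > 1.645 − δ) = Φ(-0.686) = 0.2462.

Power ≈ 0.246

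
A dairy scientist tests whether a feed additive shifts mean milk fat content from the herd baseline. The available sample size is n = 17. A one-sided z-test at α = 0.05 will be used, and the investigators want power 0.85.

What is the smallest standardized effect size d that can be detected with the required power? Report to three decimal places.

d ≈ 0.650

Need Φ(δ − 1.645) = 0.85, so δ = 1.645 + 1.036 = 2.681.
δ = d·√n ⇒ d = δ/√n = 2.681/√17 = 0.6503.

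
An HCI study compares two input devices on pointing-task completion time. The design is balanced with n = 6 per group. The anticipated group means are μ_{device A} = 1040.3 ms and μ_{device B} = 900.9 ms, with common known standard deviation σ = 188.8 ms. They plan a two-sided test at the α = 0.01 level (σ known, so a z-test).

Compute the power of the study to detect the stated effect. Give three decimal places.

Power ≈ 0.097

Standardized effect: d = |μ_{device A} − μ_{device B}| / σ = |1040.3 − 900.9| / 188.8 = 0.7383
Noncentrality parameter: δ = d·√(n/2) = 0.7383 × √(6/2) = 1.2789
Two-sided α = 0.01 → critical value z_{0.005} = 2.576.
Power = Φ(δ − 2.576) + Φ(−δ − 2.576) = Φ(-1.297) + Φ(-3.855) = 0.0973 + 0.0001 = 0.0974.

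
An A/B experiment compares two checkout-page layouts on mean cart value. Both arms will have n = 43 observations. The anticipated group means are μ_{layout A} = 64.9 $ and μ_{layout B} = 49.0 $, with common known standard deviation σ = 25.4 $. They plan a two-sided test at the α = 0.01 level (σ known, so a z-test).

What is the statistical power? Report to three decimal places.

Power ≈ 0.628

Standardized effect: d = |μ_{layout A} − μ_{layout B}| / σ = |64.9 − 49.0| / 25.4 = 0.6260
Noncentrality parameter: λ = d·√(n/2) = 0.6260 × √(43/2) = 2.9026
Critical value for a two-sided test at α = 0.01: z_{α/2} = 2.576.
Power = Φ(λ − 2.576) + Φ(−λ − 2.576) = Φ(0.327) + Φ(-5.478) = 0.6281 + 0.0000 = 0.6281.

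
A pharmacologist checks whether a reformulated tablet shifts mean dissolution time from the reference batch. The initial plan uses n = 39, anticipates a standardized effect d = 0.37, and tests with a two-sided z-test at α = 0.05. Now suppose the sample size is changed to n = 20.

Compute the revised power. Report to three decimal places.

With n = 20: δ = d·√n = 0.37 × √20 = 1.6547. Critical value z_{0.025} = 1.960.
Revised power = Φ(δ − 1.960) + Φ(−δ − 1.960) = Φ(-0.305) + Φ(-3.615) = 0.3801 + 0.0002 = 0.3802.

Power ≈ 0.380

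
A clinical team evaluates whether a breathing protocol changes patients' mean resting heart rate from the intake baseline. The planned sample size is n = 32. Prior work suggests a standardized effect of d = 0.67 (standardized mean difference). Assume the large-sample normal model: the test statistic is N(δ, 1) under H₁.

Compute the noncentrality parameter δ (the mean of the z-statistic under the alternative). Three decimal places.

δ ≈ 3.790

δ = d·√n = 0.67 × √32 = 3.7901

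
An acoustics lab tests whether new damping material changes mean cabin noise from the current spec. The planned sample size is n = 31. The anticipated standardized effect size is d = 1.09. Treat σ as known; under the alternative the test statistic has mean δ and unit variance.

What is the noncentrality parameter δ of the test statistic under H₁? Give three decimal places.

δ ≈ 6.069

The noncentrality parameter scales effect size by the design's sample-size factor: δ = d·√n = 1.09 × √31 = 6.0689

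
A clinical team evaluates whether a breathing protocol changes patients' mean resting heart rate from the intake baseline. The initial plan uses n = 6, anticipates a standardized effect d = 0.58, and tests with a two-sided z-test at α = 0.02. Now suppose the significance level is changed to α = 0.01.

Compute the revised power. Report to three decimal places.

δ = d·√n = 0.58 × √6 = 1.4207 (unchanged). New critical value: z_{0.005} = 2.576.
Revised power = Φ(δ − 2.576) + Φ(−δ − 2.576) = Φ(-1.155) + Φ(-3.997) = 0.1240 + 0.0000 = 0.1241.

Power ≈ 0.124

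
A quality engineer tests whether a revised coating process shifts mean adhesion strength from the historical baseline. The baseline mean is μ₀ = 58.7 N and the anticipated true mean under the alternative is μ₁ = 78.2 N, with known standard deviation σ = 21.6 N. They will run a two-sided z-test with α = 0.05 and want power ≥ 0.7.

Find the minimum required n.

Standardized effect: d = |μ₁ − μ₀| / σ = |78.2 − 58.7| / 21.6 = 0.9028
For power 0.7 need Φ(δ − z_{0.025}) = 0.7, so δ = z_{0.025} + z_{0.30} = 1.960 + 0.524 = 2.484.
(Ignoring the negligible lower-tail rejection probability gives the usual closed-form inversion.)
δ = d·√n ⇒ n = (δ/d)² = (2.484 / 0.9028)² = 7.57.
Rounding up, n = 8.

n = 8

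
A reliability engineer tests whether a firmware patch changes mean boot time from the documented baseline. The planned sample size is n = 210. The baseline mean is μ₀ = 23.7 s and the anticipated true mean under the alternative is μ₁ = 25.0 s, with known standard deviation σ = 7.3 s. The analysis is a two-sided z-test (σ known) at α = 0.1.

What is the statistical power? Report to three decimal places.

Standardized effect: d = |μ₁ − μ₀| / σ = |25.0 − 23.7| / 7.3 = 0.1781
Noncentrality parameter: δ = d·√n = 0.1781 × √210 = 2.5807
Critical value for a two-sided test at α = 0.1: z_{α/2} = 1.645.
Power = Φ(δ − 1.645) + Φ(−δ − 1.645) = Φ(0.936) + Φ(-4.226) = 0.8253 + 0.0000 = 0.8253.

Power ≈ 0.825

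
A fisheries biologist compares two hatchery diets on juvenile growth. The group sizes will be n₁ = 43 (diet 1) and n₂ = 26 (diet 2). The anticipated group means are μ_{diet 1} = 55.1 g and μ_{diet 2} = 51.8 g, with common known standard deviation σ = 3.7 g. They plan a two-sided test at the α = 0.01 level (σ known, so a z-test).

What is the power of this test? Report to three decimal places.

Power ≈ 0.845

Standardized effect: d = |μ_{diet 1} − μ_{diet 2}| / σ = |55.1 − 51.8| / 3.7 = 0.8919
Noncentrality parameter: δ = d / √(1/n₁ + 1/n₂) = 0.8919 / √(1/43 + 1/26) = 3.5901
Critical value for a two-sided test at α = 0.01: z_{α/2} = 2.576.
Power = Φ(δ − 2.576) + Φ(−δ − 2.576) = Φ(1.014) + Φ(-6.166) = 0.8448 + 0.0000 = 0.8448.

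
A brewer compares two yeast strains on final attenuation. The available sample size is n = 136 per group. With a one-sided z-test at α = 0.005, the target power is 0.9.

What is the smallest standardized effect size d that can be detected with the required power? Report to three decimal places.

d ≈ 0.468

Need Φ(δ − 2.576) = 0.9, so δ = 2.576 + 1.282 = 3.857.
δ = d·√(n/2) ⇒ d = δ/√(n/2) = 3.857/√(136/2) = 0.4678.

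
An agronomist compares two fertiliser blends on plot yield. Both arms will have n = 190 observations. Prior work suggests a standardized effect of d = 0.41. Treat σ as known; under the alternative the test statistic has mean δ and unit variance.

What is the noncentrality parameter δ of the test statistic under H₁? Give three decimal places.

δ = d·√(n/2) = 0.41 × √(190/2) = 3.9962

δ ≈ 3.996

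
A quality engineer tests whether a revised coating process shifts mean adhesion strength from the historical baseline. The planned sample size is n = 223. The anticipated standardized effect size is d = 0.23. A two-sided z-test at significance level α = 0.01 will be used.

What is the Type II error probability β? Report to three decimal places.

β ≈ 0.195

Noncentrality parameter: δ = d·√n = 0.23 × √223 = 3.4346
Critical value for a two-sided test at α = 0.01: z_{α/2} = 2.576.
Power = Φ(δ − 2.576) + Φ(−δ − 2.576) = Φ(0.859) + Φ(-6.010) = 0.8048 + 0.0000 = 0.8048.
Type II error: β = 1 − power = 1 − 0.8048 = 0.1952.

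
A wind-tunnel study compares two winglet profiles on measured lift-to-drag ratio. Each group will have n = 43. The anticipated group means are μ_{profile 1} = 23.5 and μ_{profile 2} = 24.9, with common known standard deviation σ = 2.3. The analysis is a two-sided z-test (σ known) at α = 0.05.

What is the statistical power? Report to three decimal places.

Standardized effect: d = |μ_{profile 1} − μ_{profile 2}| / σ = |23.5 − 24.9| / 2.3 = 0.6087
Noncentrality parameter: δ = d·√(n/2) = 0.6087 × √(43/2) = 2.8224
Critical value for a two-sided test at α = 0.05: z_{α/2} = 1.960.
Power = Φ(δ − 1.960) + Φ(−δ − 1.960) = Φ(0.862) + Φ(-4.782) = 0.8058 + 0.0000 = 0.8058.

Power ≈ 0.806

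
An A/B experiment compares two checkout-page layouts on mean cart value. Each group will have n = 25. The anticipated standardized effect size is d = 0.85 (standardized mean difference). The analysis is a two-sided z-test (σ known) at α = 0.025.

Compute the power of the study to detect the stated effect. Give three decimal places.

Noncentrality parameter: δ = d·√(n/2) = 0.85 × √(25/2) = 3.0052
Critical value for a two-sided test at α = 0.025: z_{α/2} = 2.241.
Power = Φ(δ − 2.241) + Φ(−δ − 2.241) = Φ(0.764) + Φ(-5.247) = 0.7775 + 0.0000 = 0.7775.

Power ≈ 0.778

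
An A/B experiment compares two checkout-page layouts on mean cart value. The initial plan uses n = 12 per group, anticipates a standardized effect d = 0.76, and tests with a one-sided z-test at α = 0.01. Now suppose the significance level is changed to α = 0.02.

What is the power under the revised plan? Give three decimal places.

δ = d·√(n/2) = 0.76 × √(12/2) = 1.8616 (unchanged). New critical value: z_{0.02} = 2.054.
Revised power = Φ(δ − 2.054) = Φ(-0.192) = 0.4238.

Power ≈ 0.424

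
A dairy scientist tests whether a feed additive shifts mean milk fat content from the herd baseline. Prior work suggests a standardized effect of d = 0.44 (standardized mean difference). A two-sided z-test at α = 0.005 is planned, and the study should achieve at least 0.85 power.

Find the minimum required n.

n = 77

Set Φ(δ − 2.807) = 0.85; then δ − 2.807 = Φ⁻¹(0.85) = 1.036, giving δ = 3.843.
(The Φ(−δ − z_{α/2}) term is vanishingly small for δ > 0 and is dropped in the standard sample-size formula.)
δ = d·√n ⇒ n = (δ/d)² = (3.843 / 0.44)² = 76.30.
Rounding up, n = 77.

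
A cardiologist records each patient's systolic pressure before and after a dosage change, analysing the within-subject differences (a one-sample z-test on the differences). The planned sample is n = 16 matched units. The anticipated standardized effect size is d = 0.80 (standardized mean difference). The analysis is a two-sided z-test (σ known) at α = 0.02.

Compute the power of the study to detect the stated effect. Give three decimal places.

Noncentrality parameter: δ = d·√n = 0.80 × √16 = 3.2000
Critical value for a two-sided test at α = 0.02: z_{α/2} = 2.326.
Power = Φ(δ − 2.326) + Φ(−δ − 2.326) = Φ(0.874) + Φ(-5.526) = 0.8088 + 0.0000 = 0.8088.

Power ≈ 0.809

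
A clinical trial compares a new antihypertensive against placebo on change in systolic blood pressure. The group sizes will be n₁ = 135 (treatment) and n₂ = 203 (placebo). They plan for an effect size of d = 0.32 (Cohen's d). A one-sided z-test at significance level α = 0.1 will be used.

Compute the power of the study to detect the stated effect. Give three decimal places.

Noncentrality parameter: δ = d / √(1/n₁ + 1/n₂) = 0.32 / √(1/135 + 1/203) = 2.8814
One-sided α = 0.1 → critical value z_{0.1} = 1.282.
Power = P(Z > 1.282 − δ) = Φ(1.600) = 0.9452.

Power ≈ 0.945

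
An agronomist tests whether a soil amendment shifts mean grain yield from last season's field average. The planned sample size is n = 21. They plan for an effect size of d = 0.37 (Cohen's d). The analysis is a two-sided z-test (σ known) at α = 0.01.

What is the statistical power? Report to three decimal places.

Noncentrality parameter: δ = d·√n = 0.37 × √21 = 1.6956
Critical value for a two-sided test at α = 0.01: z_{α/2} = 2.576.
Power = Φ(δ − 2.576) + Φ(−δ − 2.576) = Φ(-0.880) + Φ(-4.271) = 0.1894 + 0.0000 = 0.1894.

Power ≈ 0.189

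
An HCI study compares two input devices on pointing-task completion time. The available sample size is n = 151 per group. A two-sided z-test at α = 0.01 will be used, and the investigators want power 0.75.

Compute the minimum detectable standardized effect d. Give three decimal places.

d ≈ 0.374

Required noncentrality: δ = z_{0.005} + z_{0.25} = 2.576 + 0.674 = 3.250.
(The second rejection-region term Φ(−δ − z_{α/2}) is negligible and dropped.)
δ = d·√(n/2) ⇒ d = δ/√(n/2) = 3.250/√(151/2) = 0.3741.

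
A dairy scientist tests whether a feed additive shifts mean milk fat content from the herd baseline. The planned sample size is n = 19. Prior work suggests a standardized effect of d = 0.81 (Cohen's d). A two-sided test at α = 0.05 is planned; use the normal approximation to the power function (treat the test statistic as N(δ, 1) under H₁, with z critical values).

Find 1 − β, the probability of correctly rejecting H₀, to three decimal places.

Power ≈ 0.942

Noncentrality parameter: δ = d·√n = 0.81 × √19 = 3.5307
Two-sided α = 0.05 → critical value z_{0.025} = 1.960.
Power = Φ(δ − 1.960) + Φ(−δ − 1.960) = Φ(1.571) + Φ(-5.491) = 0.9419 + 0.0000 = 0.9419.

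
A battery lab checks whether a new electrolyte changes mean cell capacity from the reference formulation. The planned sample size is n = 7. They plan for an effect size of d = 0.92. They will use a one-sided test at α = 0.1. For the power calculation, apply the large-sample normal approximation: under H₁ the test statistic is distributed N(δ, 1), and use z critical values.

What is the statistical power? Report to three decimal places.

Power ≈ 0.875

Noncentrality parameter: λ = d·√n = 0.92 × √7 = 2.4341
One-sided α = 0.1 → critical value z_{0.1} = 1.282.
Power = Φ(λ − 1.282) = Φ(1.153) = 0.8755.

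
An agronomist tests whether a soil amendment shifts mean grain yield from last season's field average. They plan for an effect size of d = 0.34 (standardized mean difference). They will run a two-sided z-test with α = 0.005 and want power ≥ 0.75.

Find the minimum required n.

n = 105

Set Φ(δ − 2.807) = 0.75; then δ − 2.807 = Φ⁻¹(0.75) = 0.674, giving δ = 3.482.
(Ignoring the negligible lower-tail rejection probability gives the usual closed-form inversion.)
δ = d·√n ⇒ n = (δ/d)² = (3.482 / 0.34)² = 104.85.
Round up to the next whole unit.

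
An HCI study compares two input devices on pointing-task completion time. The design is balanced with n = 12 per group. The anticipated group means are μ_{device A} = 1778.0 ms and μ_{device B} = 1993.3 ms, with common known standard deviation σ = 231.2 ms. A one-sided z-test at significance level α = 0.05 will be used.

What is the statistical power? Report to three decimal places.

Power ≈ 0.738

Standardized effect: d = |μ_{device A} − μ_{device B}| / σ = |1778.0 − 1993.3| / 231.2 = 0.9312
Noncentrality parameter: δ = d·√(n/2) = 0.9312 × √(12/2) = 2.2810
One-sided α = 0.05 → critical value z_{0.05} = 1.645.
Power = Φ(δ − 1.645) = Φ(0.636) = 0.7377.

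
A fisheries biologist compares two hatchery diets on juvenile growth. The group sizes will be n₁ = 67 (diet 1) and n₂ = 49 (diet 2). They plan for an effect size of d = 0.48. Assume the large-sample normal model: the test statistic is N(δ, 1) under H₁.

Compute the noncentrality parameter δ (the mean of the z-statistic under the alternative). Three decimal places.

δ ≈ 2.554

δ = d / √(1/n₁ + 1/n₂) = 0.48 / √(1/67 + 1/49) = 2.5536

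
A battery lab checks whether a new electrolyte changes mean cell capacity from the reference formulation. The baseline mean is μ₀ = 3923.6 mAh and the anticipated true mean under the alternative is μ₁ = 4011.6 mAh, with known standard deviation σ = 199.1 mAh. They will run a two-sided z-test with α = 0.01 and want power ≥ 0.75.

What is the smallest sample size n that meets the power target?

Standardized effect: d = |μ₁ − μ₀| / σ = |4011.6 − 3923.6| / 199.1 = 0.4420
Set Φ(δ − 2.576) = 0.75; then δ − 2.576 = Φ⁻¹(0.75) = 0.674, giving δ = 3.250.
(The Φ(−δ − z_{α/2}) term is vanishingly small for δ > 0 and is dropped in the standard sample-size formula.)
δ = d·√n ⇒ n = (δ/d)² = (3.250 / 0.4420)² = 54.08.
Rounding up, n = 55.

n = 55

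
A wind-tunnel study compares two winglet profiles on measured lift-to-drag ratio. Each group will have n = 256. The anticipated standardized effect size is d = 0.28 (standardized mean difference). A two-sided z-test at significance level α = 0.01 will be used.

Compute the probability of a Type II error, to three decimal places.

β ≈ 0.277

Noncentrality parameter: δ = d·√(n/2) = 0.28 × √(256/2) = 3.1678
Critical value for a two-sided test at α = 0.01: z_{α/2} = 2.576.
Power = Φ(δ − 2.576) + Φ(−δ − 2.576) = Φ(0.592) + Φ(-5.744) = 0.7231 + 0.0000 = 0.7231.
Type II error: β = 1 − power = 1 − 0.7231 = 0.2769.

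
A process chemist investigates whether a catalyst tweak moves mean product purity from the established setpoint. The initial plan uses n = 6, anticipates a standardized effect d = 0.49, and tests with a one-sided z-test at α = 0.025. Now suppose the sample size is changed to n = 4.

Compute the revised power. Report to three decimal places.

With n = 4: δ = d·√n = 0.49 × √4 = 0.9800. Critical value z_{0.025} = 1.960.
Revised power = P(Z > 1.960 − δ) = Φ(-0.980) = 0.1636.

Power ≈ 0.164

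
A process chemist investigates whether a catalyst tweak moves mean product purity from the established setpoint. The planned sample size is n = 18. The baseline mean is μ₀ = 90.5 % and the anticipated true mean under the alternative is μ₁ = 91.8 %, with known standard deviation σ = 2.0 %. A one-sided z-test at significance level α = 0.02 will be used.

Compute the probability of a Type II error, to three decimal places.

Standardized effect: d = |μ₁ − μ₀| / σ = |91.8 − 90.5| / 2.0 = 0.6500
Noncentrality parameter: δ = d·√n = 0.6500 × √18 = 2.7577
Critical value for a one-sided test at α = 0.02: z_α = 2.054.
Power = Φ(δ − 2.054) = Φ(0.704) = 0.7593.
Type II error: β = 1 − power = 1 − 0.7593 = 0.2407.

β ≈ 0.241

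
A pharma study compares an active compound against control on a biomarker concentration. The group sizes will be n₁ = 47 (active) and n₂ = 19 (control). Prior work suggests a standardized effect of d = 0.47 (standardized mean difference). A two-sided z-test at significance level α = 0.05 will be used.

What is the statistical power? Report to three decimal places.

Power ≈ 0.409

Noncentrality parameter: δ = d / √(1/n₁ + 1/n₂) = 0.47 / √(1/47 + 1/19) = 1.7288
Two-sided α = 0.05 → critical value z_{0.025} = 1.960.
Power = Φ(δ − 1.960) + Φ(−δ − 1.960) = Φ(-0.231) + Φ(-3.689) = 0.4086 + 0.0001 = 0.4087.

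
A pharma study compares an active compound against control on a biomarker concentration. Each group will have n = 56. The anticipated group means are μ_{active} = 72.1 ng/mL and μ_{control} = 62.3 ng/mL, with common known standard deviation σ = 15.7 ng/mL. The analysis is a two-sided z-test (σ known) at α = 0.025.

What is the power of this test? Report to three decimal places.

Standardized effect: d = |μ_{active} − μ_{control}| / σ = |72.1 − 62.3| / 15.7 = 0.6242
Noncentrality parameter: δ = d·√(n/2) = 0.6242 × √(56/2) = 3.3030
Critical value for a two-sided test at α = 0.025: z_{α/2} = 2.241.
Power = Φ(δ − 2.241) + Φ(−δ − 2.241) = Φ(1.062) + Φ(-5.544) = 0.8558 + 0.0000 = 0.8558.

Power ≈ 0.856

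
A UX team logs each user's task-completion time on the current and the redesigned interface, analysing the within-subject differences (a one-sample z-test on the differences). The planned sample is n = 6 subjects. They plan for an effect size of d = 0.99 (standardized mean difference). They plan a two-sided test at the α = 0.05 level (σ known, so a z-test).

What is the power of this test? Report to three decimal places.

Noncentrality parameter: δ = d·√n = 0.99 × √6 = 2.4250
Two-sided α = 0.05 → critical value z_{0.025} = 1.960.
Power = Φ(δ − 1.960) + Φ(−δ − 1.960) = Φ(0.465) + Φ(-4.385) = 0.6790 + 0.0000 = 0.6791.

Power ≈ 0.679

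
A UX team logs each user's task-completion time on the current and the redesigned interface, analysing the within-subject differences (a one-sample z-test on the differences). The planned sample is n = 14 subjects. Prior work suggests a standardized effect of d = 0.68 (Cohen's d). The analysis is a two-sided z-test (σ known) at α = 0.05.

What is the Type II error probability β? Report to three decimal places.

Noncentrality parameter: δ = d·√n = 0.68 × √14 = 2.5443
Critical value for a two-sided test at α = 0.05: z_{α/2} = 1.960.
Power = Φ(δ − 1.960) + Φ(−δ − 1.960) = Φ(0.584) + Φ(-4.504) = 0.7205 + 0.0000 = 0.7205.
Type II error: β = 1 − power = 1 − 0.7205 = 0.2795.

β ≈ 0.279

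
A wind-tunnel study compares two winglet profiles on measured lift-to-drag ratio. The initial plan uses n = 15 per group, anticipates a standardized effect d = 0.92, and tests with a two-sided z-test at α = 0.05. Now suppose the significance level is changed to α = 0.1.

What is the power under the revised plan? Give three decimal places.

δ = d·√(n/2) = 0.92 × √(15/2) = 2.5195 (unchanged). New critical value: z_{0.05} = 1.645.
Revised power = Φ(δ − 1.645) + Φ(−δ − 1.645) = Φ(0.875) + Φ(-4.164) = 0.8091 + 0.0000 = 0.8091.

Power ≈ 0.809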